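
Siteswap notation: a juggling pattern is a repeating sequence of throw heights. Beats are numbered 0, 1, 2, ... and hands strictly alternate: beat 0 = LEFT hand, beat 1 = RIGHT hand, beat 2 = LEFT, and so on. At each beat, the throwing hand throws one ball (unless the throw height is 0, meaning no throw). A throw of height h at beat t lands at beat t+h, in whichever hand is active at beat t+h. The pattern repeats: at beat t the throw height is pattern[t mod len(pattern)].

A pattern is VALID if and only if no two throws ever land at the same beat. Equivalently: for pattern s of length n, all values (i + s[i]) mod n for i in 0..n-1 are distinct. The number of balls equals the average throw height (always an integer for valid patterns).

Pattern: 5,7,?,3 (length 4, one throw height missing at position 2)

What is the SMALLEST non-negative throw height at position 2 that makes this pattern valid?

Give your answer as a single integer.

Answer: 1

Derivation:
i=0: (0 + 5) mod 4 = 1
i=1: (1 + 7) mod 4 = 0
i=2: s[i]=? (unknown)
i=3: (3 + 3) mod 4 = 2
Known residues: [0, 1, 2]; need a permutation of 0..3, so missing residue r = 3
Need (2 + s) mod 4 = 3; smallest s = (3 - 2) mod 4 = 1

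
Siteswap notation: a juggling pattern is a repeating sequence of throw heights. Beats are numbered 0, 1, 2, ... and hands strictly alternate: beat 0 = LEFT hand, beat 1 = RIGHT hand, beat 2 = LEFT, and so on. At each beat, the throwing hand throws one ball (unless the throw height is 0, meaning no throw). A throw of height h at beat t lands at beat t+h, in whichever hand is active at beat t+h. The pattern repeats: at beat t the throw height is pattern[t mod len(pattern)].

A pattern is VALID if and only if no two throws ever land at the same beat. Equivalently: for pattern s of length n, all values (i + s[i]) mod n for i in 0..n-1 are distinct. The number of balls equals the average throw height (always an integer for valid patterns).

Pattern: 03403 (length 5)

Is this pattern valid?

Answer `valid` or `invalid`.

Answer: valid

Derivation:
i=0: (i + s[i]) mod n = (0 + 0) mod 5 = 0
i=1: (i + s[i]) mod n = (1 + 3) mod 5 = 4
i=2: (i + s[i]) mod n = (2 + 4) mod 5 = 1
i=3: (i + s[i]) mod n = (3 + 0) mod 5 = 3
i=4: (i + s[i]) mod n = (4 + 3) mod 5 = 2
Residues: [0, 4, 1, 3, 2], distinct: True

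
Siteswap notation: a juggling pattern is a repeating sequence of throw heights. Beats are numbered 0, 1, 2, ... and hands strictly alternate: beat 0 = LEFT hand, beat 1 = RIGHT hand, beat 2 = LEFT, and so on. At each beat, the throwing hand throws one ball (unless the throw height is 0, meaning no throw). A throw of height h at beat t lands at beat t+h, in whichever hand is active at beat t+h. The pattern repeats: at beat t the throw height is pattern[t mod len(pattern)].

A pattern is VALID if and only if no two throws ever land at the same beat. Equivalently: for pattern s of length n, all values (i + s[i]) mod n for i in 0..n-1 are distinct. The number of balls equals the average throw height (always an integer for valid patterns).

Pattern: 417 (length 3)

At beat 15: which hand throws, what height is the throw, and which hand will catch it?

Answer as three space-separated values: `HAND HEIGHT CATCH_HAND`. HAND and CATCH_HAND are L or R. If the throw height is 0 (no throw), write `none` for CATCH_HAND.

Beat 15: 15 mod 2 = 1, so hand = R
Throw height = pattern[15 mod 3] = pattern[0] = 4
Lands at beat 15+4=19, 19 mod 2 = 1, so catch hand = R

Answer: R 4 R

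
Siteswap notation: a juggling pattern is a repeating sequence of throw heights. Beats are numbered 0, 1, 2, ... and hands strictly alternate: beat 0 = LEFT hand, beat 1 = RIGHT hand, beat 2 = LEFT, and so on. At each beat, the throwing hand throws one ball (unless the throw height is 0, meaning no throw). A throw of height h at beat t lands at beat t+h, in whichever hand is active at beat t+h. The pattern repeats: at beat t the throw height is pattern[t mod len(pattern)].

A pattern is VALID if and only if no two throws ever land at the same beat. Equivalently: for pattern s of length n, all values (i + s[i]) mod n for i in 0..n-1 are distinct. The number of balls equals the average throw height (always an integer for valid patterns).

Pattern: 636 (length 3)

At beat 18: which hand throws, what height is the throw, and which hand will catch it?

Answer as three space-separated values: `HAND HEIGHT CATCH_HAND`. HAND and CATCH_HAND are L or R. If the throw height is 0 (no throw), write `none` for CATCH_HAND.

Beat 18: 18 mod 2 = 0, so hand = L
Throw height = pattern[18 mod 3] = pattern[0] = 6
Lands at beat 18+6=24, 24 mod 2 = 0, so catch hand = L

Answer: L 6 L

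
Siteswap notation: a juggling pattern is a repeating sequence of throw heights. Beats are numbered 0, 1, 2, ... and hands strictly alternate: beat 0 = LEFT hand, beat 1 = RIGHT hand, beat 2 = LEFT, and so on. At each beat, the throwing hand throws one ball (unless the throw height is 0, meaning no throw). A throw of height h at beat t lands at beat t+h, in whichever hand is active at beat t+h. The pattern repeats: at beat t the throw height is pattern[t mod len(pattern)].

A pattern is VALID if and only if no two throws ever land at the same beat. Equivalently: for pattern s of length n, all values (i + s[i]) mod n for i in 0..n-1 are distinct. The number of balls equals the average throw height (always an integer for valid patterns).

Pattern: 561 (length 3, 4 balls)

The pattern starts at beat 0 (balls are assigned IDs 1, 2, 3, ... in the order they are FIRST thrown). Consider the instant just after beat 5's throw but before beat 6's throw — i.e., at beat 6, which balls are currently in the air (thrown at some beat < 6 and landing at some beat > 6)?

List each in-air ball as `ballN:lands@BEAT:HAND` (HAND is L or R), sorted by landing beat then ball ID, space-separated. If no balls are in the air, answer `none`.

Beat 0 (L): throw ball1 h=5 -> lands@5:R; in-air after throw: [b1@5:R]
Beat 1 (R): throw ball2 h=6 -> lands@7:R; in-air after throw: [b1@5:R b2@7:R]
Beat 2 (L): throw ball3 h=1 -> lands@3:R; in-air after throw: [b3@3:R b1@5:R b2@7:R]
Beat 3 (R): throw ball3 h=5 -> lands@8:L; in-air after throw: [b1@5:R b2@7:R b3@8:L]
Beat 4 (L): throw ball4 h=6 -> lands@10:L; in-air after throw: [b1@5:R b2@7:R b3@8:L b4@10:L]
Beat 5 (R): throw ball1 h=1 -> lands@6:L; in-air after throw: [b1@6:L b2@7:R b3@8:L b4@10:L]
Beat 6 (L): throw ball1 h=5 -> lands@11:R; in-air after throw: [b2@7:R b3@8:L b4@10:L b1@11:R]

Answer: ball2:lands@7:R ball3:lands@8:L ball4:lands@10:L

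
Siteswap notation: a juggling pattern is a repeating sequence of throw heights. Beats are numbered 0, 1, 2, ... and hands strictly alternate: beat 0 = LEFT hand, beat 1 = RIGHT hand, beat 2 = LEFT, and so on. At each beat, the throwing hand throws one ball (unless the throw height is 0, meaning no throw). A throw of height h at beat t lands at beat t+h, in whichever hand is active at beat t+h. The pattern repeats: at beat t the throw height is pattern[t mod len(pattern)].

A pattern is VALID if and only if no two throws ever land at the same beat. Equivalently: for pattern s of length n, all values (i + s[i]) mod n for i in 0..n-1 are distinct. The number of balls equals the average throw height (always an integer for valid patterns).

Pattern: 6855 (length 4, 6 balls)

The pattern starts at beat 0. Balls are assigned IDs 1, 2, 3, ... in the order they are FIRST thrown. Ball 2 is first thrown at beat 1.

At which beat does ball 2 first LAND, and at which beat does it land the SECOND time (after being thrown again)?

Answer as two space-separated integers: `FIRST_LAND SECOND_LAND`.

Answer: 9 17

Derivation:
Beat 0 (L): throw ball1 h=6 -> lands@6:L; in-air after throw: [b1@6:L]
Beat 1 (R): throw ball2 h=8 -> lands@9:R; in-air after throw: [b1@6:L b2@9:R]
Beat 2 (L): throw ball3 h=5 -> lands@7:R; in-air after throw: [b1@6:L b3@7:R b2@9:R]
Beat 3 (R): throw ball4 h=5 -> lands@8:L; in-air after throw: [b1@6:L b3@7:R b4@8:L b2@9:R]
Beat 4 (L): throw ball5 h=6 -> lands@10:L; in-air after throw: [b1@6:L b3@7:R b4@8:L b2@9:R b5@10:L]
Beat 5 (R): throw ball6 h=8 -> lands@13:R; in-air after throw: [b1@6:L b3@7:R b4@8:L b2@9:R b5@10:L b6@13:R]
Beat 6 (L): throw ball1 h=5 -> lands@11:R; in-air after throw: [b3@7:R b4@8:L b2@9:R b5@10:L b1@11:R b6@13:R]
Beat 7 (R): throw ball3 h=5 -> lands@12:L; in-air after throw: [b4@8:L b2@9:R b5@10:L b1@11:R b3@12:L b6@13:R]
Beat 8 (L): throw ball4 h=6 -> lands@14:L; in-air after throw: [b2@9:R b5@10:L b1@11:R b3@12:L b6@13:R b4@14:L]
Beat 9 (R): throw ball2 h=8 -> lands@17:R; in-air after throw: [b5@10:L b1@11:R b3@12:L b6@13:R b4@14:L b2@17:R]
Beat 10 (L): throw ball5 h=5 -> lands@15:R; in-air after throw: [b1@11:R b3@12:L b6@13:R b4@14:L b5@15:R b2@17:R]
Beat 11 (R): throw ball1 h=5 -> lands@16:L; in-air after throw: [b3@12:L b6@13:R b4@14:L b5@15:R b1@16:L b2@17:R]
Beat 12 (L): throw ball3 h=6 -> lands@18:L; in-air after throw: [b6@13:R b4@14:L b5@15:R b1@16:L b2@17:R b3@18:L]
Beat 13 (R): throw ball6 h=8 -> lands@21:R; in-air after throw: [b4@14:L b5@15:R b1@16:L b2@17:R b3@18:L b6@21:R]
Beat 14 (L): throw ball4 h=5 -> lands@19:R; in-air after throw: [b5@15:R b1@16:L b2@17:R b3@18:L b4@19:R b6@21:R]
Beat 15 (R): throw ball5 h=5 -> lands@20:L; in-air after throw: [b1@16:L b2@17:R b3@18:L b4@19:R b5@20:L b6@21:R]
Beat 16 (L): throw ball1 h=6 -> lands@22:L; in-air after throw: [b2@17:R b3@18:L b4@19:R b5@20:L b6@21:R b1@22:L]
Beat 17 (R): throw ball2 h=8 -> lands@25:R; in-air after throw: [b3@18:L b4@19:R b5@20:L b6@21:R b1@22:L b2@25:R]
Ball 2: thrown@1 h=8 -> first land @9; rethrown@9 h=8 -> second land @17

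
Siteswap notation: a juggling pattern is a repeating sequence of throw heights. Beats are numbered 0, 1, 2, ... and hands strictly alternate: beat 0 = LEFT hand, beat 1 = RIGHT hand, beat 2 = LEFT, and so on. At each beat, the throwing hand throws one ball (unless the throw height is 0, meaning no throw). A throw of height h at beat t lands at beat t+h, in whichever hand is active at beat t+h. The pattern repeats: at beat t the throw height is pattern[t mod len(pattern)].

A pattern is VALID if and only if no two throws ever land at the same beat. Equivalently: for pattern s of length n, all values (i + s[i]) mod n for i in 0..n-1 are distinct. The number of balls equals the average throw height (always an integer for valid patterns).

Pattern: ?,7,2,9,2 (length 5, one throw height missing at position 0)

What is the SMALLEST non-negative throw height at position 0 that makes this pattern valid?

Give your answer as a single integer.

i=0: s[i]=? (unknown)
i=1: (1 + 7) mod 5 = 3
i=2: (2 + 2) mod 5 = 4
i=3: (3 + 9) mod 5 = 2
i=4: (4 + 2) mod 5 = 1
Known residues: [1, 2, 3, 4]; need a permutation of 0..4, so missing residue r = 0
Need (0 + s) mod 5 = 0; smallest s = (0 - 0) mod 5 = 0

Answer: 0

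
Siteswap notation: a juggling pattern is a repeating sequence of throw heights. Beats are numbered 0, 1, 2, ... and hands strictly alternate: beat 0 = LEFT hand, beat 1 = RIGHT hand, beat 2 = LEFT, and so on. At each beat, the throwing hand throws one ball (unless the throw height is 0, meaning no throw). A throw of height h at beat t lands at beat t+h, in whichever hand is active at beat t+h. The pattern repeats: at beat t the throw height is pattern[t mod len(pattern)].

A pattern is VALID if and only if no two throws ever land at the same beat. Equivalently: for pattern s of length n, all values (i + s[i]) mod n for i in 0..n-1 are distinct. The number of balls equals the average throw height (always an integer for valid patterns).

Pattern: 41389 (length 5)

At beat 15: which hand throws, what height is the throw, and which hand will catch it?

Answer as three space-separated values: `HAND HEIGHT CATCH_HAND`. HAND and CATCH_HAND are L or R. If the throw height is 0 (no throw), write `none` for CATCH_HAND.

Beat 15: 15 mod 2 = 1, so hand = R
Throw height = pattern[15 mod 5] = pattern[0] = 4
Lands at beat 15+4=19, 19 mod 2 = 1, so catch hand = R

Answer: R 4 R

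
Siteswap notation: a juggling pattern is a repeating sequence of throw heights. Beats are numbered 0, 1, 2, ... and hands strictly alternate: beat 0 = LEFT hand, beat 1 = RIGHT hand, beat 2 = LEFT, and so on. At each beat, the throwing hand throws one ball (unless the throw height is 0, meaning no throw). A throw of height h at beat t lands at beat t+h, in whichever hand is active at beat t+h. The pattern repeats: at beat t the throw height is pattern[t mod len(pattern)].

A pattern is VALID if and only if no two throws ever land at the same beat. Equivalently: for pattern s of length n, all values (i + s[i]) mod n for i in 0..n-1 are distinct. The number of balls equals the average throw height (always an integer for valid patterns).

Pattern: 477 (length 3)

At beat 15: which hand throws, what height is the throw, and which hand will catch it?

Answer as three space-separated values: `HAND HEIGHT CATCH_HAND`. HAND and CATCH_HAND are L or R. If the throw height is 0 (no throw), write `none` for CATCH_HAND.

Answer: R 4 R

Derivation:
Beat 15: 15 mod 2 = 1, so hand = R
Throw height = pattern[15 mod 3] = pattern[0] = 4
Lands at beat 15+4=19, 19 mod 2 = 1, so catch hand = R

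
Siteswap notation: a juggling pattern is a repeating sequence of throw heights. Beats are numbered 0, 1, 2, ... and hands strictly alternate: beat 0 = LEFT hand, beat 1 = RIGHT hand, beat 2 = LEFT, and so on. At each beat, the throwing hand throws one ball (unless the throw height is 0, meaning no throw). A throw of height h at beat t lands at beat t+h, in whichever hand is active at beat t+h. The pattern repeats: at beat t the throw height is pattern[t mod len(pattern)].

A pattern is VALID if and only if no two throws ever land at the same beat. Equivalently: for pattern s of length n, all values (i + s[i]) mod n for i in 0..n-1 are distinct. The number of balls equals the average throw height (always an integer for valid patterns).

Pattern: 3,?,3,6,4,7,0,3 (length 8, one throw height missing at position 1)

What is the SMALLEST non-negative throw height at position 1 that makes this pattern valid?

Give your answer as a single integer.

i=0: (0 + 3) mod 8 = 3
i=1: s[i]=? (unknown)
i=2: (2 + 3) mod 8 = 5
i=3: (3 + 6) mod 8 = 1
i=4: (4 + 4) mod 8 = 0
i=5: (5 + 7) mod 8 = 4
i=6: (6 + 0) mod 8 = 6
i=7: (7 + 3) mod 8 = 2
Known residues: [0, 1, 2, 3, 4, 5, 6]; need a permutation of 0..7, so missing residue r = 7
Need (1 + s) mod 8 = 7; smallest s = (7 - 1) mod 8 = 6

Answer: 6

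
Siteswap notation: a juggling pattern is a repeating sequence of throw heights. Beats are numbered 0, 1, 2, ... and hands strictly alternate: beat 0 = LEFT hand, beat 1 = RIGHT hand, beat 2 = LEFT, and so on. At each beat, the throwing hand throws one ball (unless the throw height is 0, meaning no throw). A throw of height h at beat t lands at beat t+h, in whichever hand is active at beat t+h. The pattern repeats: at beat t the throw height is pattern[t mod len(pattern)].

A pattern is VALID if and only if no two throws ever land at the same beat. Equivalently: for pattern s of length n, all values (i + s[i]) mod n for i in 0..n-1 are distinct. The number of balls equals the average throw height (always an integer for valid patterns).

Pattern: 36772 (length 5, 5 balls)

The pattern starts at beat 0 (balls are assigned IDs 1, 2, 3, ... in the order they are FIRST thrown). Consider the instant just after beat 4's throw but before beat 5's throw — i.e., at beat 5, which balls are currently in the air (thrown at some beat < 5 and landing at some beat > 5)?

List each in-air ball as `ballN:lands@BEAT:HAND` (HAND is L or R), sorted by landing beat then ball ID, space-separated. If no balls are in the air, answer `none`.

Answer: ball4:lands@6:L ball2:lands@7:R ball3:lands@9:R ball1:lands@10:L

Derivation:
Beat 0 (L): throw ball1 h=3 -> lands@3:R; in-air after throw: [b1@3:R]
Beat 1 (R): throw ball2 h=6 -> lands@7:R; in-air after throw: [b1@3:R b2@7:R]
Beat 2 (L): throw ball3 h=7 -> lands@9:R; in-air after throw: [b1@3:R b2@7:R b3@9:R]
Beat 3 (R): throw ball1 h=7 -> lands@10:L; in-air after throw: [b2@7:R b3@9:R b1@10:L]
Beat 4 (L): throw ball4 h=2 -> lands@6:L; in-air after throw: [b4@6:L b2@7:R b3@9:R b1@10:L]
Beat 5 (R): throw ball5 h=3 -> lands@8:L; in-air after throw: [b4@6:L b2@7:R b5@8:L b3@9:R b1@10:L]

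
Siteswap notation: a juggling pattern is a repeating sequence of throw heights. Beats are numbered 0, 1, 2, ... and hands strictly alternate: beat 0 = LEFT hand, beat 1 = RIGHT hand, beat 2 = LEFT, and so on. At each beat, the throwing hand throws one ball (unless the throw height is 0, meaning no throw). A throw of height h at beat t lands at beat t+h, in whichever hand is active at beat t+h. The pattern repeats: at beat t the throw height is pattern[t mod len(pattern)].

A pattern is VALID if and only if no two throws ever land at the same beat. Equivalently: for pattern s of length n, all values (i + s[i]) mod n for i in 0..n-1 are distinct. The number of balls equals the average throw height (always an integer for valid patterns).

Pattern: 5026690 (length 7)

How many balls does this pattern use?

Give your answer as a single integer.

Pattern = [5, 0, 2, 6, 6, 9, 0], length n = 7
  position 0: throw height = 5, running sum = 5
  position 1: throw height = 0, running sum = 5
  position 2: throw height = 2, running sum = 7
  position 3: throw height = 6, running sum = 13
  position 4: throw height = 6, running sum = 19
  position 5: throw height = 9, running sum = 28
  position 6: throw height = 0, running sum = 28
Total sum = 28; balls = sum / n = 28 / 7 = 4

Answer: 4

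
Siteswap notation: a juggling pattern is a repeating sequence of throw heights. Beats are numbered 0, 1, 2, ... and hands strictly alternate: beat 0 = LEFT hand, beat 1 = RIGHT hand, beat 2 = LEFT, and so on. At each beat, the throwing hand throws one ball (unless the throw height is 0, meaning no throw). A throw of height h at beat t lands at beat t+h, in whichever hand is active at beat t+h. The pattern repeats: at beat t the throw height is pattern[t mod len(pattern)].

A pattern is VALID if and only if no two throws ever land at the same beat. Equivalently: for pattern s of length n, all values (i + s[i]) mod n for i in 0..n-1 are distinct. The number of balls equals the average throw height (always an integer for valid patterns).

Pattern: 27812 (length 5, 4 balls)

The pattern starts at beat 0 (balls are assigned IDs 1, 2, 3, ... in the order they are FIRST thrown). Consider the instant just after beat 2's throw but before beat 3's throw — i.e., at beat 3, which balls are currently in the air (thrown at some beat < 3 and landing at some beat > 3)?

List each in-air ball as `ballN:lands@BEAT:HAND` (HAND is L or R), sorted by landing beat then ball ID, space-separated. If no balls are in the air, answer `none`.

Answer: ball2:lands@8:L ball1:lands@10:L

Derivation:
Beat 0 (L): throw ball1 h=2 -> lands@2:L; in-air after throw: [b1@2:L]
Beat 1 (R): throw ball2 h=7 -> lands@8:L; in-air after throw: [b1@2:L b2@8:L]
Beat 2 (L): throw ball1 h=8 -> lands@10:L; in-air after throw: [b2@8:L b1@10:L]
Beat 3 (R): throw ball3 h=1 -> lands@4:L; in-air after throw: [b3@4:L b2@8:L b1@10:L]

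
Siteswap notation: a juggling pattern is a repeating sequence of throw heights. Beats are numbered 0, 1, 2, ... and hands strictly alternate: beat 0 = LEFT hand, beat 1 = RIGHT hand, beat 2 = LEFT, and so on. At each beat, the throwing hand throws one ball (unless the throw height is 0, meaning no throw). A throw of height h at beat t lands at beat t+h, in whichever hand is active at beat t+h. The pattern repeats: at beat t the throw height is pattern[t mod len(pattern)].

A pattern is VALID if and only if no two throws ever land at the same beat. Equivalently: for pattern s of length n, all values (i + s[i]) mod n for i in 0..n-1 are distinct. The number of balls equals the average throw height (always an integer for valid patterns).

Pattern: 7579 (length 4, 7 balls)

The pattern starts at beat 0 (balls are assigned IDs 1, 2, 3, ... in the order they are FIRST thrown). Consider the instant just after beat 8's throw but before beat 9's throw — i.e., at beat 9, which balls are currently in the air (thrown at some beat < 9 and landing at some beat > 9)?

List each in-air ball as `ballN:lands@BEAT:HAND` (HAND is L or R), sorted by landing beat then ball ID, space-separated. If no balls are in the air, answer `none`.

Answer: ball6:lands@10:L ball5:lands@11:R ball4:lands@12:L ball2:lands@13:R ball7:lands@15:R ball1:lands@16:L

Derivation:
Beat 0 (L): throw ball1 h=7 -> lands@7:R; in-air after throw: [b1@7:R]
Beat 1 (R): throw ball2 h=5 -> lands@6:L; in-air after throw: [b2@6:L b1@7:R]
Beat 2 (L): throw ball3 h=7 -> lands@9:R; in-air after throw: [b2@6:L b1@7:R b3@9:R]
Beat 3 (R): throw ball4 h=9 -> lands@12:L; in-air after throw: [b2@6:L b1@7:R b3@9:R b4@12:L]
Beat 4 (L): throw ball5 h=7 -> lands@11:R; in-air after throw: [b2@6:L b1@7:R b3@9:R b5@11:R b4@12:L]
Beat 5 (R): throw ball6 h=5 -> lands@10:L; in-air after throw: [b2@6:L b1@7:R b3@9:R b6@10:L b5@11:R b4@12:L]
Beat 6 (L): throw ball2 h=7 -> lands@13:R; in-air after throw: [b1@7:R b3@9:R b6@10:L b5@11:R b4@12:L b2@13:R]
Beat 7 (R): throw ball1 h=9 -> lands@16:L; in-air after throw: [b3@9:R b6@10:L b5@11:R b4@12:L b2@13:R b1@16:L]
Beat 8 (L): throw ball7 h=7 -> lands@15:R; in-air after throw: [b3@9:R b6@10:L b5@11:R b4@12:L b2@13:R b7@15:R b1@16:L]
Beat 9 (R): throw ball3 h=5 -> lands@14:L; in-air after throw: [b6@10:L b5@11:R b4@12:L b2@13:R b3@14:L b7@15:R b1@16:L]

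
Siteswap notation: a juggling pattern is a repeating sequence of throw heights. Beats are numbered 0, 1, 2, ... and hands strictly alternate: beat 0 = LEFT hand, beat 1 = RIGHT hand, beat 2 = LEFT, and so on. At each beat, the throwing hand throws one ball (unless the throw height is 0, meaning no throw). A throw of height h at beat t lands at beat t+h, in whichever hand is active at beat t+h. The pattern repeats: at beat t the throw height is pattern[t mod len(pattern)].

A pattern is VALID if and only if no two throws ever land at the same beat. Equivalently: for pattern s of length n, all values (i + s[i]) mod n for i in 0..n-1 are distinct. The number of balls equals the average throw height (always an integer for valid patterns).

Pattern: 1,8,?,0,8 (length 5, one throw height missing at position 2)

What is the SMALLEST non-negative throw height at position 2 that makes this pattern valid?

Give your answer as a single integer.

i=0: (0 + 1) mod 5 = 1
i=1: (1 + 8) mod 5 = 4
i=2: s[i]=? (unknown)
i=3: (3 + 0) mod 5 = 3
i=4: (4 + 8) mod 5 = 2
Known residues: [1, 2, 3, 4]; need a permutation of 0..4, so missing residue r = 0
Need (2 + s) mod 5 = 0; smallest s = (0 - 2) mod 5 = 3

Answer: 3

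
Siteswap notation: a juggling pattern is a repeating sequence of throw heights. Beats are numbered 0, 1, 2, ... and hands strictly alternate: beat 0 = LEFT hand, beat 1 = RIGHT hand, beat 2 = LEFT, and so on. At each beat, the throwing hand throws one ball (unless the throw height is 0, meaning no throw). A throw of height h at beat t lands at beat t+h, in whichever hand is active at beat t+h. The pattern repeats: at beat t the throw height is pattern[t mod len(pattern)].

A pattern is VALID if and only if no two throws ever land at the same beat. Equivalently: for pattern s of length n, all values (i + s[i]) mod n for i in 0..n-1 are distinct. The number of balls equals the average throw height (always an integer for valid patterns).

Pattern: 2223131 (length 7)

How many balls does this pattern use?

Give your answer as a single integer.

Answer: 2

Derivation:
Pattern = [2, 2, 2, 3, 1, 3, 1], length n = 7
  position 0: throw height = 2, running sum = 2
  position 1: throw height = 2, running sum = 4
  position 2: throw height = 2, running sum = 6
  position 3: throw height = 3, running sum = 9
  position 4: throw height = 1, running sum = 10
  position 5: throw height = 3, running sum = 13
  position 6: throw height = 1, running sum = 14
Total sum = 14; balls = sum / n = 14 / 7 = 2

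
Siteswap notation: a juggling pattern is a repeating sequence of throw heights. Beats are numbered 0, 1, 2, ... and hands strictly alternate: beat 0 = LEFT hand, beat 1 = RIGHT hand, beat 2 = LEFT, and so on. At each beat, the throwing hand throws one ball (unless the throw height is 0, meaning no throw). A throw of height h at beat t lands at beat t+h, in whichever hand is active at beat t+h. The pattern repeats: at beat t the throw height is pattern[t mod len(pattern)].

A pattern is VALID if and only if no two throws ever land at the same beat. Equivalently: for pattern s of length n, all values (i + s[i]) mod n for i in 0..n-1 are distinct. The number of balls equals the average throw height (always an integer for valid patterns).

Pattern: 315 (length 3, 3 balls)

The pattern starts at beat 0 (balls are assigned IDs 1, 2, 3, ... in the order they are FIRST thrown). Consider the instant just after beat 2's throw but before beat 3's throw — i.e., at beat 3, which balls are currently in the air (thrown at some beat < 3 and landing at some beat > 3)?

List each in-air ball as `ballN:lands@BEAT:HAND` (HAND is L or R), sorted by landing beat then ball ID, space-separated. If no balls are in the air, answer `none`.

Beat 0 (L): throw ball1 h=3 -> lands@3:R; in-air after throw: [b1@3:R]
Beat 1 (R): throw ball2 h=1 -> lands@2:L; in-air after throw: [b2@2:L b1@3:R]
Beat 2 (L): throw ball2 h=5 -> lands@7:R; in-air after throw: [b1@3:R b2@7:R]
Beat 3 (R): throw ball1 h=3 -> lands@6:L; in-air after throw: [b1@6:L b2@7:R]

Answer: ball2:lands@7:R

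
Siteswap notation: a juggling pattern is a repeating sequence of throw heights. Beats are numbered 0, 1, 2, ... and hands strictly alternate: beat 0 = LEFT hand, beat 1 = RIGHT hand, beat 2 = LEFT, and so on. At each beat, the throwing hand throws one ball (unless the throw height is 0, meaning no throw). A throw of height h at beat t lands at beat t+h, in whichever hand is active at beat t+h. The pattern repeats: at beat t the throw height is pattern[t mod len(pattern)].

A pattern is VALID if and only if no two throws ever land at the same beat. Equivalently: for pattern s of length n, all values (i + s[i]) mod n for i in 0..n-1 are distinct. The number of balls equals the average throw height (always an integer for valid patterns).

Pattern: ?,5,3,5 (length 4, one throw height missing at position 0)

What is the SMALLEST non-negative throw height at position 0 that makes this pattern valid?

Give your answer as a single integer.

i=0: s[i]=? (unknown)
i=1: (1 + 5) mod 4 = 2
i=2: (2 + 3) mod 4 = 1
i=3: (3 + 5) mod 4 = 0
Known residues: [0, 1, 2]; need a permutation of 0..3, so missing residue r = 3
Need (0 + s) mod 4 = 3; smallest s = (3 - 0) mod 4 = 3

Answer: 3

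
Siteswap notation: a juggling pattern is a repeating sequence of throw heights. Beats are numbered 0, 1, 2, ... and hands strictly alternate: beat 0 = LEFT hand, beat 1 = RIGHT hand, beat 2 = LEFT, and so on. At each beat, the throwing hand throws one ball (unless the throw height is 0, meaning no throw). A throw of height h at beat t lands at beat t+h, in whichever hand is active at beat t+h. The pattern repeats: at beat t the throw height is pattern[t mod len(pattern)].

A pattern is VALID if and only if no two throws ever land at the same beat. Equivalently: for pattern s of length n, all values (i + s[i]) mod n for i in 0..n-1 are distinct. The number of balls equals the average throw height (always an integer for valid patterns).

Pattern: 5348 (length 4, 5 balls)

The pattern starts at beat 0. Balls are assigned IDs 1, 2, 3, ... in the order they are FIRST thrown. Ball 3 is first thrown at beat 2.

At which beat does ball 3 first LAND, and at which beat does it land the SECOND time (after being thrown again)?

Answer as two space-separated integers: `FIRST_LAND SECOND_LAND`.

Answer: 6 10

Derivation:
Beat 0 (L): throw ball1 h=5 -> lands@5:R; in-air after throw: [b1@5:R]
Beat 1 (R): throw ball2 h=3 -> lands@4:L; in-air after throw: [b2@4:L b1@5:R]
Beat 2 (L): throw ball3 h=4 -> lands@6:L; in-air after throw: [b2@4:L b1@5:R b3@6:L]
Beat 3 (R): throw ball4 h=8 -> lands@11:R; in-air after throw: [b2@4:L b1@5:R b3@6:L b4@11:R]
Beat 4 (L): throw ball2 h=5 -> lands@9:R; in-air after throw: [b1@5:R b3@6:L b2@9:R b4@11:R]
Beat 5 (R): throw ball1 h=3 -> lands@8:L; in-air after throw: [b3@6:L b1@8:L b2@9:R b4@11:R]
Beat 6 (L): throw ball3 h=4 -> lands@10:L; in-air after throw: [b1@8:L b2@9:R b3@10:L b4@11:R]
Beat 7 (R): throw ball5 h=8 -> lands@15:R; in-air after throw: [b1@8:L b2@9:R b3@10:L b4@11:R b5@15:R]
Beat 8 (L): throw ball1 h=5 -> lands@13:R; in-air after throw: [b2@9:R b3@10:L b4@11:R b1@13:R b5@15:R]
Beat 9 (R): throw ball2 h=3 -> lands@12:L; in-air after throw: [b3@10:L b4@11:R b2@12:L b1@13:R b5@15:R]
Beat 10 (L): throw ball3 h=4 -> lands@14:L; in-air after throw: [b4@11:R b2@12:L b1@13:R b3@14:L b5@15:R]
Ball 3: thrown@2 h=4 -> first land @6; rethrown@6 h=4 -> second land @10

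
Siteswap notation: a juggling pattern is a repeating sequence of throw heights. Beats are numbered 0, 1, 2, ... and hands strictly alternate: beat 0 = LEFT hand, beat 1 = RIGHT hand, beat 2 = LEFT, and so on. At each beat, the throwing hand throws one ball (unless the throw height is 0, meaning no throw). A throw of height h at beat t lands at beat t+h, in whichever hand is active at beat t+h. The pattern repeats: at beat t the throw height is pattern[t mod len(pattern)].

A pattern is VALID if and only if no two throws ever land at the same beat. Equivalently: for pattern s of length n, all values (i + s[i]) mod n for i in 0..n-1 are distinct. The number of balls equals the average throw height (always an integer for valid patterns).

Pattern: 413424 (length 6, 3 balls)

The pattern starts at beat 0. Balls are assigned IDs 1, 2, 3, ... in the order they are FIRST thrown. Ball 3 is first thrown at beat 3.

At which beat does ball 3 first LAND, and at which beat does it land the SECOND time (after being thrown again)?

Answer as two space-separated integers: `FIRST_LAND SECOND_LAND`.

Answer: 7 8

Derivation:
Beat 0 (L): throw ball1 h=4 -> lands@4:L; in-air after throw: [b1@4:L]
Beat 1 (R): throw ball2 h=1 -> lands@2:L; in-air after throw: [b2@2:L b1@4:L]
Beat 2 (L): throw ball2 h=3 -> lands@5:R; in-air after throw: [b1@4:L b2@5:R]
Beat 3 (R): throw ball3 h=4 -> lands@7:R; in-air after throw: [b1@4:L b2@5:R b3@7:R]
Beat 4 (L): throw ball1 h=2 -> lands@6:L; in-air after throw: [b2@5:R b1@6:L b3@7:R]
Beat 5 (R): throw ball2 h=4 -> lands@9:R; in-air after throw: [b1@6:L b3@7:R b2@9:R]
Beat 6 (L): throw ball1 h=4 -> lands@10:L; in-air after throw: [b3@7:R b2@9:R b1@10:L]
Beat 7 (R): throw ball3 h=1 -> lands@8:L; in-air after throw: [b3@8:L b2@9:R b1@10:L]
Beat 8 (L): throw ball3 h=3 -> lands@11:R; in-air after throw: [b2@9:R b1@10:L b3@11:R]
Ball 3: thrown@3 h=4 -> first land @7; rethrown@7 h=1 -> second land @8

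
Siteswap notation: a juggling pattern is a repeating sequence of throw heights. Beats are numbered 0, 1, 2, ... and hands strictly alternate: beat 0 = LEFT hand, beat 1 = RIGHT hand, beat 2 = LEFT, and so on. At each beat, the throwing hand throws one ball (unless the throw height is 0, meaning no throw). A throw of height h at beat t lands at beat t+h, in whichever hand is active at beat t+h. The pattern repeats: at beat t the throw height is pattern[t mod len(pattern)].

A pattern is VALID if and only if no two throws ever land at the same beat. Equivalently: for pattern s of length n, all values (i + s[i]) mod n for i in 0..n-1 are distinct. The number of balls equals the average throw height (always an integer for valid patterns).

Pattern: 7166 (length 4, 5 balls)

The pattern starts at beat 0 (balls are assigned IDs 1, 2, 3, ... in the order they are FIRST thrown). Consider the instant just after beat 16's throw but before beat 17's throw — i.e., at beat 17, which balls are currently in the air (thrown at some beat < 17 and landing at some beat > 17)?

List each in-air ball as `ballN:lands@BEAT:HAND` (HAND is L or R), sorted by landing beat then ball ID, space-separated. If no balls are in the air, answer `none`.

Answer: ball5:lands@19:R ball1:lands@20:L ball2:lands@21:R ball3:lands@23:R

Derivation:
Beat 0 (L): throw ball1 h=7 -> lands@7:R; in-air after throw: [b1@7:R]
Beat 1 (R): throw ball2 h=1 -> lands@2:L; in-air after throw: [b2@2:L b1@7:R]
Beat 2 (L): throw ball2 h=6 -> lands@8:L; in-air after throw: [b1@7:R b2@8:L]
Beat 3 (R): throw ball3 h=6 -> lands@9:R; in-air after throw: [b1@7:R b2@8:L b3@9:R]
Beat 4 (L): throw ball4 h=7 -> lands@11:R; in-air after throw: [b1@7:R b2@8:L b3@9:R b4@11:R]
Beat 5 (R): throw ball5 h=1 -> lands@6:L; in-air after throw: [b5@6:L b1@7:R b2@8:L b3@9:R b4@11:R]
Beat 6 (L): throw ball5 h=6 -> lands@12:L; in-air after throw: [b1@7:R b2@8:L b3@9:R b4@11:R b5@12:L]
Beat 7 (R): throw ball1 h=6 -> lands@13:R; in-air after throw: [b2@8:L b3@9:R b4@11:R b5@12:L b1@13:R]
Beat 8 (L): throw ball2 h=7 -> lands@15:R; in-air after throw: [b3@9:R b4@11:R b5@12:L b1@13:R b2@15:R]
Beat 9 (R): throw ball3 h=1 -> lands@10:L; in-air after throw: [b3@10:L b4@11:R b5@12:L b1@13:R b2@15:R]
Beat 10 (L): throw ball3 h=6 -> lands@16:L; in-air after throw: [b4@11:R b5@12:L b1@13:R b2@15:R b3@16:L]
Beat 11 (R): throw ball4 h=6 -> lands@17:R; in-air after throw: [b5@12:L b1@13:R b2@15:R b3@16:L b4@17:R]
Beat 12 (L): throw ball5 h=7 -> lands@19:R; in-air after throw: [b1@13:R b2@15:R b3@16:L b4@17:R b5@19:R]
Beat 13 (R): throw ball1 h=1 -> lands@14:L; in-air after throw: [b1@14:L b2@15:R b3@16:L b4@17:R b5@19:R]
Beat 14 (L): throw ball1 h=6 -> lands@20:L; in-air after throw: [b2@15:R b3@16:L b4@17:R b5@19:R b1@20:L]
Beat 15 (R): throw ball2 h=6 -> lands@21:R; in-air after throw: [b3@16:L b4@17:R b5@19:R b1@20:L b2@21:R]
Beat 16 (L): throw ball3 h=7 -> lands@23:R; in-air after throw: [b4@17:R b5@19:R b1@20:L b2@21:R b3@23:R]
Beat 17 (R): throw ball4 h=1 -> lands@18:L; in-air after throw: [b4@18:L b5@19:R b1@20:L b2@21:R b3@23:R]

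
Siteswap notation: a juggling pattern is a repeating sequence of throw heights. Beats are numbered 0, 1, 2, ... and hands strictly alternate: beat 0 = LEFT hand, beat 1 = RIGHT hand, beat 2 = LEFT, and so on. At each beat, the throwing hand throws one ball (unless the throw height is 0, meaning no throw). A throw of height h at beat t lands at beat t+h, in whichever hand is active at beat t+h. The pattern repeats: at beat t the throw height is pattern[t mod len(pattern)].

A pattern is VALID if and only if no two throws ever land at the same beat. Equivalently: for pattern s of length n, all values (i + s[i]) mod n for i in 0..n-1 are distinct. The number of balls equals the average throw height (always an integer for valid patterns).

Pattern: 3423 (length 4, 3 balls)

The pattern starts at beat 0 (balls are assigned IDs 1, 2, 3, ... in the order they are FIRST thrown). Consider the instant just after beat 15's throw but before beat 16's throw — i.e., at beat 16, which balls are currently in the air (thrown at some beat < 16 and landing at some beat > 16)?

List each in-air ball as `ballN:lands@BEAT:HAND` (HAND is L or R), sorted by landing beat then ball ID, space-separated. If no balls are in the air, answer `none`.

Answer: ball2:lands@17:R ball3:lands@18:L

Derivation:
Beat 0 (L): throw ball1 h=3 -> lands@3:R; in-air after throw: [b1@3:R]
Beat 1 (R): throw ball2 h=4 -> lands@5:R; in-air after throw: [b1@3:R b2@5:R]
Beat 2 (L): throw ball3 h=2 -> lands@4:L; in-air after throw: [b1@3:R b3@4:L b2@5:R]
Beat 3 (R): throw ball1 h=3 -> lands@6:L; in-air after throw: [b3@4:L b2@5:R b1@6:L]
Beat 4 (L): throw ball3 h=3 -> lands@7:R; in-air after throw: [b2@5:R b1@6:L b3@7:R]
Beat 5 (R): throw ball2 h=4 -> lands@9:R; in-air after throw: [b1@6:L b3@7:R b2@9:R]
Beat 6 (L): throw ball1 h=2 -> lands@8:L; in-air after throw: [b3@7:R b1@8:L b2@9:R]
Beat 7 (R): throw ball3 h=3 -> lands@10:L; in-air after throw: [b1@8:L b2@9:R b3@10:L]
Beat 8 (L): throw ball1 h=3 -> lands@11:R; in-air after throw: [b2@9:R b3@10:L b1@11:R]
Beat 9 (R): throw ball2 h=4 -> lands@13:R; in-air after throw: [b3@10:L b1@11:R b2@13:R]
Beat 10 (L): throw ball3 h=2 -> lands@12:L; in-air after throw: [b1@11:R b3@12:L b2@13:R]
Beat 11 (R): throw ball1 h=3 -> lands@14:L; in-air after throw: [b3@12:L b2@13:R b1@14:L]
Beat 12 (L): throw ball3 h=3 -> lands@15:R; in-air after throw: [b2@13:R b1@14:L b3@15:R]
Beat 13 (R): throw ball2 h=4 -> lands@17:R; in-air after throw: [b1@14:L b3@15:R b2@17:R]
Beat 14 (L): throw ball1 h=2 -> lands@16:L; in-air after throw: [b3@15:R b1@16:L b2@17:R]
Beat 15 (R): throw ball3 h=3 -> lands@18:L; in-air after throw: [b1@16:L b2@17:R b3@18:L]
Beat 16 (L): throw ball1 h=3 -> lands@19:R; in-air after throw: [b2@17:R b3@18:L b1@19:R]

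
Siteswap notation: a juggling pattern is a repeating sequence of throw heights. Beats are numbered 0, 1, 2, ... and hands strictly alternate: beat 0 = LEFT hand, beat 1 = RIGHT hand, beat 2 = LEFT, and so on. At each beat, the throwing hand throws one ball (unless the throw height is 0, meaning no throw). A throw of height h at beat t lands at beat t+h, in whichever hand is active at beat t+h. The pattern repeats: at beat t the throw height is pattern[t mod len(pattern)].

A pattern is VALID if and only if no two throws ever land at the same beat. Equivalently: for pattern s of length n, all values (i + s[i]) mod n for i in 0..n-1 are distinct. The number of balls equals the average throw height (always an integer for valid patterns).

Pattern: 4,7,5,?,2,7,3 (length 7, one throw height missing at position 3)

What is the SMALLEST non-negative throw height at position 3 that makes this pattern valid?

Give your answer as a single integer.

i=0: (0 + 4) mod 7 = 4
i=1: (1 + 7) mod 7 = 1
i=2: (2 + 5) mod 7 = 0
i=3: s[i]=? (unknown)
i=4: (4 + 2) mod 7 = 6
i=5: (5 + 7) mod 7 = 5
i=6: (6 + 3) mod 7 = 2
Known residues: [0, 1, 2, 4, 5, 6]; need a permutation of 0..6, so missing residue r = 3
Need (3 + s) mod 7 = 3; smallest s = (3 - 3) mod 7 = 0

Answer: 0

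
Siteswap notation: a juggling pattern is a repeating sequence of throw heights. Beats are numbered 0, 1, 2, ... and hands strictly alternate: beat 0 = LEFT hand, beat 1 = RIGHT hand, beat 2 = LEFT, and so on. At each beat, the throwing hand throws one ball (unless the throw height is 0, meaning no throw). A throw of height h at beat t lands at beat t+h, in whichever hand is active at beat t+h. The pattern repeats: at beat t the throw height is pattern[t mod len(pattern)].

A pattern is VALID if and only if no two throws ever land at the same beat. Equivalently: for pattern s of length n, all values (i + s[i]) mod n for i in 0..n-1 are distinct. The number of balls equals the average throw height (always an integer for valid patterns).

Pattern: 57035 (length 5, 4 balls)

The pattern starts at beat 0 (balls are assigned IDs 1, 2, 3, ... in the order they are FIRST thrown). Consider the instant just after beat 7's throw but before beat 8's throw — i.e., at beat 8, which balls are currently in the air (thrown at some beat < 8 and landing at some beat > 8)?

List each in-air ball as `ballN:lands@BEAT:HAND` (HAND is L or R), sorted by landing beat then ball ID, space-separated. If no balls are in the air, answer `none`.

Answer: ball4:lands@9:R ball1:lands@10:L ball3:lands@13:R

Derivation:
Beat 0 (L): throw ball1 h=5 -> lands@5:R; in-air after throw: [b1@5:R]
Beat 1 (R): throw ball2 h=7 -> lands@8:L; in-air after throw: [b1@5:R b2@8:L]
Beat 3 (R): throw ball3 h=3 -> lands@6:L; in-air after throw: [b1@5:R b3@6:L b2@8:L]
Beat 4 (L): throw ball4 h=5 -> lands@9:R; in-air after throw: [b1@5:R b3@6:L b2@8:L b4@9:R]
Beat 5 (R): throw ball1 h=5 -> lands@10:L; in-air after throw: [b3@6:L b2@8:L b4@9:R b1@10:L]
Beat 6 (L): throw ball3 h=7 -> lands@13:R; in-air after throw: [b2@8:L b4@9:R b1@10:L b3@13:R]
Beat 8 (L): throw ball2 h=3 -> lands@11:R; in-air after throw: [b4@9:R b1@10:L b2@11:R b3@13:R]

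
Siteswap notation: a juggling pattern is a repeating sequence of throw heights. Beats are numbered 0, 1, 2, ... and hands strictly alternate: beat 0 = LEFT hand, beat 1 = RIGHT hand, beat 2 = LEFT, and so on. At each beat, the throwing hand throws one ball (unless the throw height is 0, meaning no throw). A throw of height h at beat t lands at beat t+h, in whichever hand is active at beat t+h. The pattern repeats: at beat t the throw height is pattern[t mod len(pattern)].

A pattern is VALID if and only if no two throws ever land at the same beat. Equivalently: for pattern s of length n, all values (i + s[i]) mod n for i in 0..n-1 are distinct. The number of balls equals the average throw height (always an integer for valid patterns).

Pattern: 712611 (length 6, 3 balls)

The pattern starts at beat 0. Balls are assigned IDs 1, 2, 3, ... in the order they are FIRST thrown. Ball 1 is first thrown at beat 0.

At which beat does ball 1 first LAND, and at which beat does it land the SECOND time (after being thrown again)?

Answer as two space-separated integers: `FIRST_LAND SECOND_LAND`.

Beat 0 (L): throw ball1 h=7 -> lands@7:R; in-air after throw: [b1@7:R]
Beat 1 (R): throw ball2 h=1 -> lands@2:L; in-air after throw: [b2@2:L b1@7:R]
Beat 2 (L): throw ball2 h=2 -> lands@4:L; in-air after throw: [b2@4:L b1@7:R]
Beat 3 (R): throw ball3 h=6 -> lands@9:R; in-air after throw: [b2@4:L b1@7:R b3@9:R]
Beat 4 (L): throw ball2 h=1 -> lands@5:R; in-air after throw: [b2@5:R b1@7:R b3@9:R]
Beat 5 (R): throw ball2 h=1 -> lands@6:L; in-air after throw: [b2@6:L b1@7:R b3@9:R]
Beat 6 (L): throw ball2 h=7 -> lands@13:R; in-air after throw: [b1@7:R b3@9:R b2@13:R]
Beat 7 (R): throw ball1 h=1 -> lands@8:L; in-air after throw: [b1@8:L b3@9:R b2@13:R]
Beat 8 (L): throw ball1 h=2 -> lands@10:L; in-air after throw: [b3@9:R b1@10:L b2@13:R]
Ball 1: thrown@0 h=7 -> first land @7; rethrown@7 h=1 -> second land @8

Answer: 7 8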